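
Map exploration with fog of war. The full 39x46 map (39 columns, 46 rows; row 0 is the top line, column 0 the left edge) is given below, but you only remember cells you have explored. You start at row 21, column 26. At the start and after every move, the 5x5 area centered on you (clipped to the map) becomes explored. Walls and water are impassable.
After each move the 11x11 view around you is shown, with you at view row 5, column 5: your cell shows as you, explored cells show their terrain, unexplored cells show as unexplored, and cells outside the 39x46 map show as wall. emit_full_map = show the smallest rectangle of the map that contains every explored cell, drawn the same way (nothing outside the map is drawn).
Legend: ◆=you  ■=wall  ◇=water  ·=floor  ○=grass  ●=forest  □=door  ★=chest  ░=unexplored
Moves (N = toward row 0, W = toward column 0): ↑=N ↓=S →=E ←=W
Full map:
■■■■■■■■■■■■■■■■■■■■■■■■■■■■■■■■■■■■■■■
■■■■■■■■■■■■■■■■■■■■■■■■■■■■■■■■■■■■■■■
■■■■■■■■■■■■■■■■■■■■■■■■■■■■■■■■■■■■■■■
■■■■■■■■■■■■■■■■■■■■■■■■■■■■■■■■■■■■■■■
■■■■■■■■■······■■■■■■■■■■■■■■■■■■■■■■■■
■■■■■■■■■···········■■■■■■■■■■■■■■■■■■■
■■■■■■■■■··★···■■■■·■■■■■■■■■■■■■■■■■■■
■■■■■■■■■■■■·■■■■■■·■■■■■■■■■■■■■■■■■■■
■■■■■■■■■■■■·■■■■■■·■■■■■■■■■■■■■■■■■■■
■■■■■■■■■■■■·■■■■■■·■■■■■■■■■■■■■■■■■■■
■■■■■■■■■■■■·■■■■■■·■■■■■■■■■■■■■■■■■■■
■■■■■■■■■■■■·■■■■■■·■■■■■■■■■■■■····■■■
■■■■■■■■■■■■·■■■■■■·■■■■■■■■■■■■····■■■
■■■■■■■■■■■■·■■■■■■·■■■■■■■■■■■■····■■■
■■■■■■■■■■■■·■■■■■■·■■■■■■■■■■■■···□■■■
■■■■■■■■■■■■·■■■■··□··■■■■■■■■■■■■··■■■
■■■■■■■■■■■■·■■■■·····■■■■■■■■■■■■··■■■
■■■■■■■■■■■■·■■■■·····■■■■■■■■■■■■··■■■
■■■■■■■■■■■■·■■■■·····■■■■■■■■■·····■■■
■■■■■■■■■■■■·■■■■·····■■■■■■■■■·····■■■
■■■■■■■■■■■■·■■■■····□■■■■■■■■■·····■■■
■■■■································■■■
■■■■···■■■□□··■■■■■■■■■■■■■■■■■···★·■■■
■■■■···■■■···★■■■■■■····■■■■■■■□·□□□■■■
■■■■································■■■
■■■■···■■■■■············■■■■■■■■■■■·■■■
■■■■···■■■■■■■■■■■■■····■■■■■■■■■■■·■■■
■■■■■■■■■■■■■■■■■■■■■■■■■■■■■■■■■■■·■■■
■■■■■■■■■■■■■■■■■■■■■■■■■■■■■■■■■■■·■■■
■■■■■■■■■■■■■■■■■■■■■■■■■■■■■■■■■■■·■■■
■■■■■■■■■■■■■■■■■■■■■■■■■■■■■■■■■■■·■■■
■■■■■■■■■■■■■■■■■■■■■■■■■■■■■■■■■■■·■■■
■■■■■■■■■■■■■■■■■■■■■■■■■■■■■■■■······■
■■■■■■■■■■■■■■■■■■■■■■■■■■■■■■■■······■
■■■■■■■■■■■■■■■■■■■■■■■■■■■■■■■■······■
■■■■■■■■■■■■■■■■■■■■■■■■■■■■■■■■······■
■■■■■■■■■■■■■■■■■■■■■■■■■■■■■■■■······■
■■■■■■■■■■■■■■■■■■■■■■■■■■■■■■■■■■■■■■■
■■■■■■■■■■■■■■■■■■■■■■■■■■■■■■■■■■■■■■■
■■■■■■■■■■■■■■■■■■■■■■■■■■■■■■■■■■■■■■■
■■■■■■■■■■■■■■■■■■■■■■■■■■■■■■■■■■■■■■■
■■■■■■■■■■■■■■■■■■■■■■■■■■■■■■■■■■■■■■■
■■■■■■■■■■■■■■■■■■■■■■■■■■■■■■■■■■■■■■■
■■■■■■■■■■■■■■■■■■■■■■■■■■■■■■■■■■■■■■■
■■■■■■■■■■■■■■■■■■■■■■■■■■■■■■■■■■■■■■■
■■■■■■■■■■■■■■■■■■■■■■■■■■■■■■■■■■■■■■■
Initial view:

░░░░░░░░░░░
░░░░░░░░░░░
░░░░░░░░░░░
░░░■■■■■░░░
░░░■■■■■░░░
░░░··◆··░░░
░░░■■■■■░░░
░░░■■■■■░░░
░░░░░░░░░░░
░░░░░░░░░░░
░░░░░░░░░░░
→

░░░░░░░░░░░
░░░░░░░░░░░
░░░░░░░░░░░
░░■■■■■■░░░
░░■■■■■■░░░
░░···◆··░░░
░░■■■■■■░░░
░░■■■■■■░░░
░░░░░░░░░░░
░░░░░░░░░░░
░░░░░░░░░░░

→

░░░░░░░░░░░
░░░░░░░░░░░
░░░░░░░░░░░
░■■■■■■■░░░
░■■■■■■■░░░
░····◆··░░░
░■■■■■■■░░░
░■■■■■■■░░░
░░░░░░░░░░░
░░░░░░░░░░░
░░░░░░░░░░░

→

░░░░░░░░░░░
░░░░░░░░░░░
░░░░░░░░░░░
■■■■■■■·░░░
■■■■■■■·░░░
·····◆··░░░
■■■■■■■·░░░
■■■■■■■□░░░
░░░░░░░░░░░
░░░░░░░░░░░
░░░░░░░░░░░

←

░░░░░░░░░░░
░░░░░░░░░░░
░░░░░░░░░░░
░■■■■■■■·░░
░■■■■■■■·░░
░····◆···░░
░■■■■■■■·░░
░■■■■■■■□░░
░░░░░░░░░░░
░░░░░░░░░░░
░░░░░░░░░░░

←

░░░░░░░░░░░
░░░░░░░░░░░
░░░░░░░░░░░
░░■■■■■■■·░
░░■■■■■■■·░
░░···◆····░
░░■■■■■■■·░
░░■■■■■■■□░
░░░░░░░░░░░
░░░░░░░░░░░
░░░░░░░░░░░

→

░░░░░░░░░░░
░░░░░░░░░░░
░░░░░░░░░░░
░■■■■■■■·░░
░■■■■■■■·░░
░····◆···░░
░■■■■■■■·░░
░■■■■■■■□░░
░░░░░░░░░░░
░░░░░░░░░░░
░░░░░░░░░░░

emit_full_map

■■■■■■■·
■■■■■■■·
····◆···
■■■■■■■·
■■■■■■■□

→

░░░░░░░░░░░
░░░░░░░░░░░
░░░░░░░░░░░
■■■■■■■·░░░
■■■■■■■·░░░
·····◆··░░░
■■■■■■■·░░░
■■■■■■■□░░░
░░░░░░░░░░░
░░░░░░░░░░░
░░░░░░░░░░░

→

░░░░░░░░░░░
░░░░░░░░░░░
░░░░░░░░░░░
■■■■■■··░░░
■■■■■■··░░░
·····◆··░░░
■■■■■■··░░░
■■■■■■□·░░░
░░░░░░░░░░░
░░░░░░░░░░░
░░░░░░░░░░░

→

░░░░░░░░░░░
░░░░░░░░░░░
░░░░░░░░░░░
■■■■■···░░░
■■■■■···░░░
·····◆··░░░
■■■■■···░░░
■■■■■□·□░░░
░░░░░░░░░░░
░░░░░░░░░░░
░░░░░░░░░░░

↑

░░░░░░░░░░░
░░░░░░░░░░░
░░░░░░░░░░░
░░░■■···░░░
■■■■■···░░░
■■■■■◆··░░░
········░░░
■■■■■···░░░
■■■■■□·□░░░
░░░░░░░░░░░
░░░░░░░░░░░

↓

░░░░░░░░░░░
░░░░░░░░░░░
░░░■■···░░░
■■■■■···░░░
■■■■■···░░░
·····◆··░░░
■■■■■···░░░
■■■■■□·□░░░
░░░░░░░░░░░
░░░░░░░░░░░
░░░░░░░░░░░

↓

░░░░░░░░░░░
░░░■■···░░░
■■■■■···░░░
■■■■■···░░░
········░░░
■■■■■◆··░░░
■■■■■□·□░░░
░░░·····░░░
░░░░░░░░░░░
░░░░░░░░░░░
░░░░░░░░░░░

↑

░░░░░░░░░░░
░░░░░░░░░░░
░░░■■···░░░
■■■■■···░░░
■■■■■···░░░
·····◆··░░░
■■■■■···░░░
■■■■■□·□░░░
░░░·····░░░
░░░░░░░░░░░
░░░░░░░░░░░

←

░░░░░░░░░░░
░░░░░░░░░░░
░░░░■■···░░
■■■■■■···░░
■■■■■■···░░
·····◆···░░
■■■■■■···░░
■■■■■■□·□░░
░░░░·····░░
░░░░░░░░░░░
░░░░░░░░░░░

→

░░░░░░░░░░░
░░░░░░░░░░░
░░░■■···░░░
■■■■■···░░░
■■■■■···░░░
·····◆··░░░
■■■■■···░░░
■■■■■□·□░░░
░░░·····░░░
░░░░░░░░░░░
░░░░░░░░░░░

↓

░░░░░░░░░░░
░░░■■···░░░
■■■■■···░░░
■■■■■···░░░
········░░░
■■■■■◆··░░░
■■■■■□·□░░░
░░░·····░░░
░░░░░░░░░░░
░░░░░░░░░░░
░░░░░░░░░░░


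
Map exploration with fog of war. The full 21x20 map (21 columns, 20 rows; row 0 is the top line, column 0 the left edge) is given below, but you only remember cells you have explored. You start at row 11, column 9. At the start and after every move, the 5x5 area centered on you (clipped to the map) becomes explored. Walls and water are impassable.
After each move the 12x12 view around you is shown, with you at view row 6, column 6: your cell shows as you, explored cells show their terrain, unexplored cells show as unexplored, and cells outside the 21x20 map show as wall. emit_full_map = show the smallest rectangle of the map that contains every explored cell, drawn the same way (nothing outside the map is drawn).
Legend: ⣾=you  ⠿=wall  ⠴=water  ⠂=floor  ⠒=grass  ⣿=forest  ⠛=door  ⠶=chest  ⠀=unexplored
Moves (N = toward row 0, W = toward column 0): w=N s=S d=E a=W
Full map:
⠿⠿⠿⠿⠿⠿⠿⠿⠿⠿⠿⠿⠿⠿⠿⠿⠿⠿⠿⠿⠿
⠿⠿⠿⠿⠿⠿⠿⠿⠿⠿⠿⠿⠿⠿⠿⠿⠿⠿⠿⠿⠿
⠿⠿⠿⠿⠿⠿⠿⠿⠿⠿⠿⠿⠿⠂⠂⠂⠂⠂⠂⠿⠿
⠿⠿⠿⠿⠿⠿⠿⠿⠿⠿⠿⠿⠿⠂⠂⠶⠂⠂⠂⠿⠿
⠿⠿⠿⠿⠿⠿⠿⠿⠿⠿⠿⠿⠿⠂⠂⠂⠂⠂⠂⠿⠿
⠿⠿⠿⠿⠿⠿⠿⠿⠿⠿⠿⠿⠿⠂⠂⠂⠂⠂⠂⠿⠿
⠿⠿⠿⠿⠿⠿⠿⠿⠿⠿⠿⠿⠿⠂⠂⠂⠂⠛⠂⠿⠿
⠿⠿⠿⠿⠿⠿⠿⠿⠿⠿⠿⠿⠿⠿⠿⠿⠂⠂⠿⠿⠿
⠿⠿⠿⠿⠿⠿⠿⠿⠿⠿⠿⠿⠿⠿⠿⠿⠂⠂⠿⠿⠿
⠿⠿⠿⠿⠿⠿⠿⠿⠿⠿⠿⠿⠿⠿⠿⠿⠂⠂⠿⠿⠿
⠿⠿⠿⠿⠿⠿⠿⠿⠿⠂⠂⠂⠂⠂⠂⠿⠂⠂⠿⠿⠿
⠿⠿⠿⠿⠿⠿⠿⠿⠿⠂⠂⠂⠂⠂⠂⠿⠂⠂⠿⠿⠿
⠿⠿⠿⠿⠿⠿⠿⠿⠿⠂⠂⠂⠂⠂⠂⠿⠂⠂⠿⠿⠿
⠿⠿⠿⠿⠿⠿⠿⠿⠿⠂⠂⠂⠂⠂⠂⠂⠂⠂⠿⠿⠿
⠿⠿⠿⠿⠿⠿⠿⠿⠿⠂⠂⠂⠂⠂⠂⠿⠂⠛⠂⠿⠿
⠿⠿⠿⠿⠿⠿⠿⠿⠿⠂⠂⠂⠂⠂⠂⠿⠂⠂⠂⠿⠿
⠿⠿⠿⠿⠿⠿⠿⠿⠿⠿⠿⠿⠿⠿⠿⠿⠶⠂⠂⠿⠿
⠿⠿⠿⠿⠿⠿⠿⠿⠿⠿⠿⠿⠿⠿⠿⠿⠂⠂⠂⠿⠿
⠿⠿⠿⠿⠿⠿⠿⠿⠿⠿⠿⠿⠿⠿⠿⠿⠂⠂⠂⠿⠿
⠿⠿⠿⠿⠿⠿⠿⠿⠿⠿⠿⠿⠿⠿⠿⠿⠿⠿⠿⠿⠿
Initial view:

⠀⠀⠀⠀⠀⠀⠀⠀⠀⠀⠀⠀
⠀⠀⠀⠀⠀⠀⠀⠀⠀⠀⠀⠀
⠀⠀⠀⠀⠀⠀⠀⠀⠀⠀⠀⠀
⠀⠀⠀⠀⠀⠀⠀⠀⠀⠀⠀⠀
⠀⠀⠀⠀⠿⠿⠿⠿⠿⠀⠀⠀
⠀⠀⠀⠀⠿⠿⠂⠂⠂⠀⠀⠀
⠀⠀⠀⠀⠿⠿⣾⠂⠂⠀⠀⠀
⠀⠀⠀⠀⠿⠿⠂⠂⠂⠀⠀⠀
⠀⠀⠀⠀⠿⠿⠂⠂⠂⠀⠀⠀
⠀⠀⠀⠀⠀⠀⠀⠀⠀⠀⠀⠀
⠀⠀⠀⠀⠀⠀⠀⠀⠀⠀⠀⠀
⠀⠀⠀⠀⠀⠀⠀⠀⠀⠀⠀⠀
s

⠀⠀⠀⠀⠀⠀⠀⠀⠀⠀⠀⠀
⠀⠀⠀⠀⠀⠀⠀⠀⠀⠀⠀⠀
⠀⠀⠀⠀⠀⠀⠀⠀⠀⠀⠀⠀
⠀⠀⠀⠀⠿⠿⠿⠿⠿⠀⠀⠀
⠀⠀⠀⠀⠿⠿⠂⠂⠂⠀⠀⠀
⠀⠀⠀⠀⠿⠿⠂⠂⠂⠀⠀⠀
⠀⠀⠀⠀⠿⠿⣾⠂⠂⠀⠀⠀
⠀⠀⠀⠀⠿⠿⠂⠂⠂⠀⠀⠀
⠀⠀⠀⠀⠿⠿⠂⠂⠂⠀⠀⠀
⠀⠀⠀⠀⠀⠀⠀⠀⠀⠀⠀⠀
⠀⠀⠀⠀⠀⠀⠀⠀⠀⠀⠀⠀
⠀⠀⠀⠀⠀⠀⠀⠀⠀⠀⠀⠀

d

⠀⠀⠀⠀⠀⠀⠀⠀⠀⠀⠀⠀
⠀⠀⠀⠀⠀⠀⠀⠀⠀⠀⠀⠀
⠀⠀⠀⠀⠀⠀⠀⠀⠀⠀⠀⠀
⠀⠀⠀⠿⠿⠿⠿⠿⠀⠀⠀⠀
⠀⠀⠀⠿⠿⠂⠂⠂⠂⠀⠀⠀
⠀⠀⠀⠿⠿⠂⠂⠂⠂⠀⠀⠀
⠀⠀⠀⠿⠿⠂⣾⠂⠂⠀⠀⠀
⠀⠀⠀⠿⠿⠂⠂⠂⠂⠀⠀⠀
⠀⠀⠀⠿⠿⠂⠂⠂⠂⠀⠀⠀
⠀⠀⠀⠀⠀⠀⠀⠀⠀⠀⠀⠀
⠀⠀⠀⠀⠀⠀⠀⠀⠀⠀⠀⠀
⠀⠀⠀⠀⠀⠀⠀⠀⠀⠀⠀⠀

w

⠀⠀⠀⠀⠀⠀⠀⠀⠀⠀⠀⠀
⠀⠀⠀⠀⠀⠀⠀⠀⠀⠀⠀⠀
⠀⠀⠀⠀⠀⠀⠀⠀⠀⠀⠀⠀
⠀⠀⠀⠀⠀⠀⠀⠀⠀⠀⠀⠀
⠀⠀⠀⠿⠿⠿⠿⠿⠿⠀⠀⠀
⠀⠀⠀⠿⠿⠂⠂⠂⠂⠀⠀⠀
⠀⠀⠀⠿⠿⠂⣾⠂⠂⠀⠀⠀
⠀⠀⠀⠿⠿⠂⠂⠂⠂⠀⠀⠀
⠀⠀⠀⠿⠿⠂⠂⠂⠂⠀⠀⠀
⠀⠀⠀⠿⠿⠂⠂⠂⠂⠀⠀⠀
⠀⠀⠀⠀⠀⠀⠀⠀⠀⠀⠀⠀
⠀⠀⠀⠀⠀⠀⠀⠀⠀⠀⠀⠀

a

⠀⠀⠀⠀⠀⠀⠀⠀⠀⠀⠀⠀
⠀⠀⠀⠀⠀⠀⠀⠀⠀⠀⠀⠀
⠀⠀⠀⠀⠀⠀⠀⠀⠀⠀⠀⠀
⠀⠀⠀⠀⠀⠀⠀⠀⠀⠀⠀⠀
⠀⠀⠀⠀⠿⠿⠿⠿⠿⠿⠀⠀
⠀⠀⠀⠀⠿⠿⠂⠂⠂⠂⠀⠀
⠀⠀⠀⠀⠿⠿⣾⠂⠂⠂⠀⠀
⠀⠀⠀⠀⠿⠿⠂⠂⠂⠂⠀⠀
⠀⠀⠀⠀⠿⠿⠂⠂⠂⠂⠀⠀
⠀⠀⠀⠀⠿⠿⠂⠂⠂⠂⠀⠀
⠀⠀⠀⠀⠀⠀⠀⠀⠀⠀⠀⠀
⠀⠀⠀⠀⠀⠀⠀⠀⠀⠀⠀⠀

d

⠀⠀⠀⠀⠀⠀⠀⠀⠀⠀⠀⠀
⠀⠀⠀⠀⠀⠀⠀⠀⠀⠀⠀⠀
⠀⠀⠀⠀⠀⠀⠀⠀⠀⠀⠀⠀
⠀⠀⠀⠀⠀⠀⠀⠀⠀⠀⠀⠀
⠀⠀⠀⠿⠿⠿⠿⠿⠿⠀⠀⠀
⠀⠀⠀⠿⠿⠂⠂⠂⠂⠀⠀⠀
⠀⠀⠀⠿⠿⠂⣾⠂⠂⠀⠀⠀
⠀⠀⠀⠿⠿⠂⠂⠂⠂⠀⠀⠀
⠀⠀⠀⠿⠿⠂⠂⠂⠂⠀⠀⠀
⠀⠀⠀⠿⠿⠂⠂⠂⠂⠀⠀⠀
⠀⠀⠀⠀⠀⠀⠀⠀⠀⠀⠀⠀
⠀⠀⠀⠀⠀⠀⠀⠀⠀⠀⠀⠀

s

⠀⠀⠀⠀⠀⠀⠀⠀⠀⠀⠀⠀
⠀⠀⠀⠀⠀⠀⠀⠀⠀⠀⠀⠀
⠀⠀⠀⠀⠀⠀⠀⠀⠀⠀⠀⠀
⠀⠀⠀⠿⠿⠿⠿⠿⠿⠀⠀⠀
⠀⠀⠀⠿⠿⠂⠂⠂⠂⠀⠀⠀
⠀⠀⠀⠿⠿⠂⠂⠂⠂⠀⠀⠀
⠀⠀⠀⠿⠿⠂⣾⠂⠂⠀⠀⠀
⠀⠀⠀⠿⠿⠂⠂⠂⠂⠀⠀⠀
⠀⠀⠀⠿⠿⠂⠂⠂⠂⠀⠀⠀
⠀⠀⠀⠀⠀⠀⠀⠀⠀⠀⠀⠀
⠀⠀⠀⠀⠀⠀⠀⠀⠀⠀⠀⠀
⠀⠀⠀⠀⠀⠀⠀⠀⠀⠀⠀⠀

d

⠀⠀⠀⠀⠀⠀⠀⠀⠀⠀⠀⠀
⠀⠀⠀⠀⠀⠀⠀⠀⠀⠀⠀⠀
⠀⠀⠀⠀⠀⠀⠀⠀⠀⠀⠀⠀
⠀⠀⠿⠿⠿⠿⠿⠿⠀⠀⠀⠀
⠀⠀⠿⠿⠂⠂⠂⠂⠂⠀⠀⠀
⠀⠀⠿⠿⠂⠂⠂⠂⠂⠀⠀⠀
⠀⠀⠿⠿⠂⠂⣾⠂⠂⠀⠀⠀
⠀⠀⠿⠿⠂⠂⠂⠂⠂⠀⠀⠀
⠀⠀⠿⠿⠂⠂⠂⠂⠂⠀⠀⠀
⠀⠀⠀⠀⠀⠀⠀⠀⠀⠀⠀⠀
⠀⠀⠀⠀⠀⠀⠀⠀⠀⠀⠀⠀
⠀⠀⠀⠀⠀⠀⠀⠀⠀⠀⠀⠀

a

⠀⠀⠀⠀⠀⠀⠀⠀⠀⠀⠀⠀
⠀⠀⠀⠀⠀⠀⠀⠀⠀⠀⠀⠀
⠀⠀⠀⠀⠀⠀⠀⠀⠀⠀⠀⠀
⠀⠀⠀⠿⠿⠿⠿⠿⠿⠀⠀⠀
⠀⠀⠀⠿⠿⠂⠂⠂⠂⠂⠀⠀
⠀⠀⠀⠿⠿⠂⠂⠂⠂⠂⠀⠀
⠀⠀⠀⠿⠿⠂⣾⠂⠂⠂⠀⠀
⠀⠀⠀⠿⠿⠂⠂⠂⠂⠂⠀⠀
⠀⠀⠀⠿⠿⠂⠂⠂⠂⠂⠀⠀
⠀⠀⠀⠀⠀⠀⠀⠀⠀⠀⠀⠀
⠀⠀⠀⠀⠀⠀⠀⠀⠀⠀⠀⠀
⠀⠀⠀⠀⠀⠀⠀⠀⠀⠀⠀⠀

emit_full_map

⠿⠿⠿⠿⠿⠿⠀
⠿⠿⠂⠂⠂⠂⠂
⠿⠿⠂⠂⠂⠂⠂
⠿⠿⠂⣾⠂⠂⠂
⠿⠿⠂⠂⠂⠂⠂
⠿⠿⠂⠂⠂⠂⠂

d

⠀⠀⠀⠀⠀⠀⠀⠀⠀⠀⠀⠀
⠀⠀⠀⠀⠀⠀⠀⠀⠀⠀⠀⠀
⠀⠀⠀⠀⠀⠀⠀⠀⠀⠀⠀⠀
⠀⠀⠿⠿⠿⠿⠿⠿⠀⠀⠀⠀
⠀⠀⠿⠿⠂⠂⠂⠂⠂⠀⠀⠀
⠀⠀⠿⠿⠂⠂⠂⠂⠂⠀⠀⠀
⠀⠀⠿⠿⠂⠂⣾⠂⠂⠀⠀⠀
⠀⠀⠿⠿⠂⠂⠂⠂⠂⠀⠀⠀
⠀⠀⠿⠿⠂⠂⠂⠂⠂⠀⠀⠀
⠀⠀⠀⠀⠀⠀⠀⠀⠀⠀⠀⠀
⠀⠀⠀⠀⠀⠀⠀⠀⠀⠀⠀⠀
⠀⠀⠀⠀⠀⠀⠀⠀⠀⠀⠀⠀

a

⠀⠀⠀⠀⠀⠀⠀⠀⠀⠀⠀⠀
⠀⠀⠀⠀⠀⠀⠀⠀⠀⠀⠀⠀
⠀⠀⠀⠀⠀⠀⠀⠀⠀⠀⠀⠀
⠀⠀⠀⠿⠿⠿⠿⠿⠿⠀⠀⠀
⠀⠀⠀⠿⠿⠂⠂⠂⠂⠂⠀⠀
⠀⠀⠀⠿⠿⠂⠂⠂⠂⠂⠀⠀
⠀⠀⠀⠿⠿⠂⣾⠂⠂⠂⠀⠀
⠀⠀⠀⠿⠿⠂⠂⠂⠂⠂⠀⠀
⠀⠀⠀⠿⠿⠂⠂⠂⠂⠂⠀⠀
⠀⠀⠀⠀⠀⠀⠀⠀⠀⠀⠀⠀
⠀⠀⠀⠀⠀⠀⠀⠀⠀⠀⠀⠀
⠀⠀⠀⠀⠀⠀⠀⠀⠀⠀⠀⠀

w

⠀⠀⠀⠀⠀⠀⠀⠀⠀⠀⠀⠀
⠀⠀⠀⠀⠀⠀⠀⠀⠀⠀⠀⠀
⠀⠀⠀⠀⠀⠀⠀⠀⠀⠀⠀⠀
⠀⠀⠀⠀⠀⠀⠀⠀⠀⠀⠀⠀
⠀⠀⠀⠿⠿⠿⠿⠿⠿⠀⠀⠀
⠀⠀⠀⠿⠿⠂⠂⠂⠂⠂⠀⠀
⠀⠀⠀⠿⠿⠂⣾⠂⠂⠂⠀⠀
⠀⠀⠀⠿⠿⠂⠂⠂⠂⠂⠀⠀
⠀⠀⠀⠿⠿⠂⠂⠂⠂⠂⠀⠀
⠀⠀⠀⠿⠿⠂⠂⠂⠂⠂⠀⠀
⠀⠀⠀⠀⠀⠀⠀⠀⠀⠀⠀⠀
⠀⠀⠀⠀⠀⠀⠀⠀⠀⠀⠀⠀

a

⠀⠀⠀⠀⠀⠀⠀⠀⠀⠀⠀⠀
⠀⠀⠀⠀⠀⠀⠀⠀⠀⠀⠀⠀
⠀⠀⠀⠀⠀⠀⠀⠀⠀⠀⠀⠀
⠀⠀⠀⠀⠀⠀⠀⠀⠀⠀⠀⠀
⠀⠀⠀⠀⠿⠿⠿⠿⠿⠿⠀⠀
⠀⠀⠀⠀⠿⠿⠂⠂⠂⠂⠂⠀
⠀⠀⠀⠀⠿⠿⣾⠂⠂⠂⠂⠀
⠀⠀⠀⠀⠿⠿⠂⠂⠂⠂⠂⠀
⠀⠀⠀⠀⠿⠿⠂⠂⠂⠂⠂⠀
⠀⠀⠀⠀⠿⠿⠂⠂⠂⠂⠂⠀
⠀⠀⠀⠀⠀⠀⠀⠀⠀⠀⠀⠀
⠀⠀⠀⠀⠀⠀⠀⠀⠀⠀⠀⠀

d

⠀⠀⠀⠀⠀⠀⠀⠀⠀⠀⠀⠀
⠀⠀⠀⠀⠀⠀⠀⠀⠀⠀⠀⠀
⠀⠀⠀⠀⠀⠀⠀⠀⠀⠀⠀⠀
⠀⠀⠀⠀⠀⠀⠀⠀⠀⠀⠀⠀
⠀⠀⠀⠿⠿⠿⠿⠿⠿⠀⠀⠀
⠀⠀⠀⠿⠿⠂⠂⠂⠂⠂⠀⠀
⠀⠀⠀⠿⠿⠂⣾⠂⠂⠂⠀⠀
⠀⠀⠀⠿⠿⠂⠂⠂⠂⠂⠀⠀
⠀⠀⠀⠿⠿⠂⠂⠂⠂⠂⠀⠀
⠀⠀⠀⠿⠿⠂⠂⠂⠂⠂⠀⠀
⠀⠀⠀⠀⠀⠀⠀⠀⠀⠀⠀⠀
⠀⠀⠀⠀⠀⠀⠀⠀⠀⠀⠀⠀

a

⠀⠀⠀⠀⠀⠀⠀⠀⠀⠀⠀⠀
⠀⠀⠀⠀⠀⠀⠀⠀⠀⠀⠀⠀
⠀⠀⠀⠀⠀⠀⠀⠀⠀⠀⠀⠀
⠀⠀⠀⠀⠀⠀⠀⠀⠀⠀⠀⠀
⠀⠀⠀⠀⠿⠿⠿⠿⠿⠿⠀⠀
⠀⠀⠀⠀⠿⠿⠂⠂⠂⠂⠂⠀
⠀⠀⠀⠀⠿⠿⣾⠂⠂⠂⠂⠀
⠀⠀⠀⠀⠿⠿⠂⠂⠂⠂⠂⠀
⠀⠀⠀⠀⠿⠿⠂⠂⠂⠂⠂⠀
⠀⠀⠀⠀⠿⠿⠂⠂⠂⠂⠂⠀
⠀⠀⠀⠀⠀⠀⠀⠀⠀⠀⠀⠀
⠀⠀⠀⠀⠀⠀⠀⠀⠀⠀⠀⠀

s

⠀⠀⠀⠀⠀⠀⠀⠀⠀⠀⠀⠀
⠀⠀⠀⠀⠀⠀⠀⠀⠀⠀⠀⠀
⠀⠀⠀⠀⠀⠀⠀⠀⠀⠀⠀⠀
⠀⠀⠀⠀⠿⠿⠿⠿⠿⠿⠀⠀
⠀⠀⠀⠀⠿⠿⠂⠂⠂⠂⠂⠀
⠀⠀⠀⠀⠿⠿⠂⠂⠂⠂⠂⠀
⠀⠀⠀⠀⠿⠿⣾⠂⠂⠂⠂⠀
⠀⠀⠀⠀⠿⠿⠂⠂⠂⠂⠂⠀
⠀⠀⠀⠀⠿⠿⠂⠂⠂⠂⠂⠀
⠀⠀⠀⠀⠀⠀⠀⠀⠀⠀⠀⠀
⠀⠀⠀⠀⠀⠀⠀⠀⠀⠀⠀⠀
⠀⠀⠀⠀⠀⠀⠀⠀⠀⠀⠀⠀


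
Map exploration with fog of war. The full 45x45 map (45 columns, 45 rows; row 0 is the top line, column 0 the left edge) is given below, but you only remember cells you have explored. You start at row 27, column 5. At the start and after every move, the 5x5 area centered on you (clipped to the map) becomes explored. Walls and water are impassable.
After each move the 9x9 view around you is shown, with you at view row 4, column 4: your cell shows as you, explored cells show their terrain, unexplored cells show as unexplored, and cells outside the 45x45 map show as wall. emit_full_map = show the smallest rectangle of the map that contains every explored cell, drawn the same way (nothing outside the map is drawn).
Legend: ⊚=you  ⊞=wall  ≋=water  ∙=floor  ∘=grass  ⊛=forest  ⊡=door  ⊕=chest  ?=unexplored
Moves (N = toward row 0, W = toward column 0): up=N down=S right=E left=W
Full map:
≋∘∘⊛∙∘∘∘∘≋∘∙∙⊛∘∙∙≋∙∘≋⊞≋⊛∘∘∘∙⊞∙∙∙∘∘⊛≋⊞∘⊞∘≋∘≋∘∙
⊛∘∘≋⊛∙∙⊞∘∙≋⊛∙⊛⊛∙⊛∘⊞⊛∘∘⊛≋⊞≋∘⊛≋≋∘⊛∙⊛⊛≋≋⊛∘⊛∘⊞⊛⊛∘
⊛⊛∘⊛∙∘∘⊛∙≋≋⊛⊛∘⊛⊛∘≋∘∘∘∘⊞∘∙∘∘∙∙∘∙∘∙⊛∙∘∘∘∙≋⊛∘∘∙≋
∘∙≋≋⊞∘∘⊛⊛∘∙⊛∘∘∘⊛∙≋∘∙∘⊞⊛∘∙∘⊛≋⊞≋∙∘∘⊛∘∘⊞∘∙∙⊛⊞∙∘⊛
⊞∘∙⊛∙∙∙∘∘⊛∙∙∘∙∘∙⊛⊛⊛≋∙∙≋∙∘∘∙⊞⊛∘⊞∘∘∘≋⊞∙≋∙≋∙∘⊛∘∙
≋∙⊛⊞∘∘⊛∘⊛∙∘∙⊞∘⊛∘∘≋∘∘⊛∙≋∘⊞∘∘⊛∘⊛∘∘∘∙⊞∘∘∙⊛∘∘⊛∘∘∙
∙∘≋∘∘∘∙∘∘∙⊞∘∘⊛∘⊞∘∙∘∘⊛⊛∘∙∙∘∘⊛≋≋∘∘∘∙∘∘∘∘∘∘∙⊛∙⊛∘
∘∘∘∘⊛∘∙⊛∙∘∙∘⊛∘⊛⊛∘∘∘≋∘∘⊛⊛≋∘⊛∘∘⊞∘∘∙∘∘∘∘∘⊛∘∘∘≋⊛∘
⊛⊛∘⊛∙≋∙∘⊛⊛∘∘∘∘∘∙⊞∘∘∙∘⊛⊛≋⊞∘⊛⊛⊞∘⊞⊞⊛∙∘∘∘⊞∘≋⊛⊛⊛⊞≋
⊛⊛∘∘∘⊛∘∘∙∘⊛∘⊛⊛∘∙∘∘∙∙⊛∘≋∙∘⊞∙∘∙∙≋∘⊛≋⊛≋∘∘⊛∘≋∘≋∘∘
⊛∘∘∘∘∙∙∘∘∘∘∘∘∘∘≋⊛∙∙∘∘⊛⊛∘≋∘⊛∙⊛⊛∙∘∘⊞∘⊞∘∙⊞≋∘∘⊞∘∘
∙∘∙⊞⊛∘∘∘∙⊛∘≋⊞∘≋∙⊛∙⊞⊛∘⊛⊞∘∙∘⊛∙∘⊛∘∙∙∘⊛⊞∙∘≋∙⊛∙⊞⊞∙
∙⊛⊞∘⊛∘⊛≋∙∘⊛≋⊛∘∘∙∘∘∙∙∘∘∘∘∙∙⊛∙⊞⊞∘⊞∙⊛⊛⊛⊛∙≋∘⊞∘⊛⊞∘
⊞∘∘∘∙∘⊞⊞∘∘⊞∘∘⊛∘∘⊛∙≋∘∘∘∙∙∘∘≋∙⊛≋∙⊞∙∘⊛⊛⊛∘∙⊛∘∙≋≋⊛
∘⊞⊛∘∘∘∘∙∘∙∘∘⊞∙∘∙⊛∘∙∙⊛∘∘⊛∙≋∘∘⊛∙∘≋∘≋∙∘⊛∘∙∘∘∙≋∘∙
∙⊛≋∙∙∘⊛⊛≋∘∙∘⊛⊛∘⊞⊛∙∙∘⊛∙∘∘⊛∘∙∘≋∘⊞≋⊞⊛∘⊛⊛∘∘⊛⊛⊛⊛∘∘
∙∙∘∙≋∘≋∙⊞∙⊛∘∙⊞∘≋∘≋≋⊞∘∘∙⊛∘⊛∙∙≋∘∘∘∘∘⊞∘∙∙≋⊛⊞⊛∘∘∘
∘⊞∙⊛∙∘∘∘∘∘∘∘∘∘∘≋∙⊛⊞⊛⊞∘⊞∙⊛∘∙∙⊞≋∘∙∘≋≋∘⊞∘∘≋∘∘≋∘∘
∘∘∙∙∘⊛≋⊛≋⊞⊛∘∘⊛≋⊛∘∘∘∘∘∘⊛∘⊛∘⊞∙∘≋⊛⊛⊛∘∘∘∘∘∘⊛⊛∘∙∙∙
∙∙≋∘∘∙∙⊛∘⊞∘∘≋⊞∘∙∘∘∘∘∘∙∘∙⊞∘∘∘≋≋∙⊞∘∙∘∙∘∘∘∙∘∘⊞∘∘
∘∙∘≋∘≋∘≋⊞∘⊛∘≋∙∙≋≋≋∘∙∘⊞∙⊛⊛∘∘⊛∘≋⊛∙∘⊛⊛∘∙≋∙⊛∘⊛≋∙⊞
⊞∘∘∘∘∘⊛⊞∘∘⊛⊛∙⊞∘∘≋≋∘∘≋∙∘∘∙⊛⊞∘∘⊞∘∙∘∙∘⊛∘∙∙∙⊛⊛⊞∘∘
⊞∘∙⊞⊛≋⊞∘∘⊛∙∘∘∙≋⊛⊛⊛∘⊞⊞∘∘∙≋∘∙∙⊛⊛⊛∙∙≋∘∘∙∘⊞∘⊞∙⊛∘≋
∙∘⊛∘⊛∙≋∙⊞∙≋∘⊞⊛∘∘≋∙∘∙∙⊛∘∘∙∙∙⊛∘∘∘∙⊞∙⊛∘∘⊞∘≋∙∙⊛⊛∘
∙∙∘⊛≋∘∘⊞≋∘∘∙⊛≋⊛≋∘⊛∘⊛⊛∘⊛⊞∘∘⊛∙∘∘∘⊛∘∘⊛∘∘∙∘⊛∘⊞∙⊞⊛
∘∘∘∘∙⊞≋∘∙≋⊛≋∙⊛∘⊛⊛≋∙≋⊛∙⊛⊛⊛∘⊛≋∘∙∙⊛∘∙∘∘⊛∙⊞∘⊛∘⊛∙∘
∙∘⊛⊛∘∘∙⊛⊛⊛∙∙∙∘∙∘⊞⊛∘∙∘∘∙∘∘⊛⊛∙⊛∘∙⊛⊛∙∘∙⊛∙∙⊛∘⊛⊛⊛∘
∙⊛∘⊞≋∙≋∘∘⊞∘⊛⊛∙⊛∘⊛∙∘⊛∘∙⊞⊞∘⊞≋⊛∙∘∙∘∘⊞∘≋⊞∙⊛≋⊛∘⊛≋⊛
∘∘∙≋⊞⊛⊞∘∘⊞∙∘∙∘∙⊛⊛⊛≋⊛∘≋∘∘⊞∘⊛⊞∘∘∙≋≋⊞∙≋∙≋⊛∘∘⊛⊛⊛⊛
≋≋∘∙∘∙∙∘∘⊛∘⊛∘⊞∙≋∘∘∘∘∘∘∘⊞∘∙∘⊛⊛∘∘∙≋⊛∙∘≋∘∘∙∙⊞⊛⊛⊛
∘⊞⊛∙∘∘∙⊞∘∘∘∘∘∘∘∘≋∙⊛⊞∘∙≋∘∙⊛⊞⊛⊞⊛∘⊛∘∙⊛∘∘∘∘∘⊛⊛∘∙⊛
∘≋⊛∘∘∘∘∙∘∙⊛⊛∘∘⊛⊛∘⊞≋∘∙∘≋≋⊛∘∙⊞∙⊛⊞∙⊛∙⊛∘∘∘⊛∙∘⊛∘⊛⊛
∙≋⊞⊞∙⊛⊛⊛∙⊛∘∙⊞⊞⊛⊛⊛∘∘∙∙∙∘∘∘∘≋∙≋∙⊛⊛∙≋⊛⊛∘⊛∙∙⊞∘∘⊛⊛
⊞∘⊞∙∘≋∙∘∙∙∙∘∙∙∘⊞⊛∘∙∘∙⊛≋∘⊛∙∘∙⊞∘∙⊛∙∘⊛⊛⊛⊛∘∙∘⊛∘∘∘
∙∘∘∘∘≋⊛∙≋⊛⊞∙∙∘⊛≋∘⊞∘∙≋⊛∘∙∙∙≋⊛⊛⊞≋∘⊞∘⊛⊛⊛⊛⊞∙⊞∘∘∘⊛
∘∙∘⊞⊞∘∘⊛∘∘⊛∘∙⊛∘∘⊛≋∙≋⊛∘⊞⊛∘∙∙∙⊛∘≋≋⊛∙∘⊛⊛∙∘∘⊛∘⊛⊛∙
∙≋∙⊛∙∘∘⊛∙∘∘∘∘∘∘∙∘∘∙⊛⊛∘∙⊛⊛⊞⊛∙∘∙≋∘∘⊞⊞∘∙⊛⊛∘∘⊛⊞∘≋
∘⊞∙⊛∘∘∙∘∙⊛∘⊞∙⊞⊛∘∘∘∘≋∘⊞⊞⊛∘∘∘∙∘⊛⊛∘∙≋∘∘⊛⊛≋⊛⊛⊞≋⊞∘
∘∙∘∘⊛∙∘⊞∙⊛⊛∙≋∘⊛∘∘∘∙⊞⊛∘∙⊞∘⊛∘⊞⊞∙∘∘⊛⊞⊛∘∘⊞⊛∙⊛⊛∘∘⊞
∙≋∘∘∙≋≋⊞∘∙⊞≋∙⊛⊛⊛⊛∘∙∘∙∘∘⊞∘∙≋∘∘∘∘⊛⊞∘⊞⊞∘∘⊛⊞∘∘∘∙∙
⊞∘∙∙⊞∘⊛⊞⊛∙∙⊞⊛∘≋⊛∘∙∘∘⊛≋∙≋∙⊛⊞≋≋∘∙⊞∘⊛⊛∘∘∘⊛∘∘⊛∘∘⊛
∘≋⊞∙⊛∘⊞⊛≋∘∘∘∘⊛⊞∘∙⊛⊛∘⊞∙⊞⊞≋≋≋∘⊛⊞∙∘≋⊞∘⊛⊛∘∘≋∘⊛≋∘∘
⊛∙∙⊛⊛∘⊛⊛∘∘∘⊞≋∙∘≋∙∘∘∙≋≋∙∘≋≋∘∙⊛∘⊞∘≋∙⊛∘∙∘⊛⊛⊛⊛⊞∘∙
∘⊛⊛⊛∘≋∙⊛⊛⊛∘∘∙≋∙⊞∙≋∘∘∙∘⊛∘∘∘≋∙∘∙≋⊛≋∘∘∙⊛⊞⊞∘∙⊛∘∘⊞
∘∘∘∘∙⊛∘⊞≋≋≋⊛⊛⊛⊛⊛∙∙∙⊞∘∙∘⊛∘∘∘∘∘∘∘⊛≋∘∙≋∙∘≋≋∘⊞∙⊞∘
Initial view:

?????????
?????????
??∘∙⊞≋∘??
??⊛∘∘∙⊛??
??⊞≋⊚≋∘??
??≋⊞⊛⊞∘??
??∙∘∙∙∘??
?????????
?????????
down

?????????
??∘∙⊞≋∘??
??⊛∘∘∙⊛??
??⊞≋∙≋∘??
??≋⊞⊚⊞∘??
??∙∘∙∙∘??
??∙∘∘∙⊞??
?????????
?????????

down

??∘∙⊞≋∘??
??⊛∘∘∙⊛??
??⊞≋∙≋∘??
??≋⊞⊛⊞∘??
??∙∘⊚∙∘??
??∙∘∘∙⊞??
??∘∘∘∘∙??
?????????
?????????

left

???∘∙⊞≋∘?
???⊛∘∘∙⊛?
??∘⊞≋∙≋∘?
??∙≋⊞⊛⊞∘?
??∘∙⊚∙∙∘?
??⊛∙∘∘∙⊞?
??⊛∘∘∘∘∙?
?????????
?????????

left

⊞???∘∙⊞≋∘
⊞???⊛∘∘∙⊛
⊞?⊛∘⊞≋∙≋∘
⊞?∘∙≋⊞⊛⊞∘
⊞?≋∘⊚∘∙∙∘
⊞?⊞⊛∙∘∘∙⊞
⊞?≋⊛∘∘∘∘∙
⊞????????
⊞????????

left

⊞⊞???∘∙⊞≋
⊞⊞???⊛∘∘∙
⊞⊞∙⊛∘⊞≋∙≋
⊞⊞∘∘∙≋⊞⊛⊞
⊞⊞≋≋⊚∙∘∙∙
⊞⊞∘⊞⊛∙∘∘∙
⊞⊞∘≋⊛∘∘∘∘
⊞⊞???????
⊞⊞???????

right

⊞???∘∙⊞≋∘
⊞???⊛∘∘∙⊛
⊞∙⊛∘⊞≋∙≋∘
⊞∘∘∙≋⊞⊛⊞∘
⊞≋≋∘⊚∘∙∙∘
⊞∘⊞⊛∙∘∘∙⊞
⊞∘≋⊛∘∘∘∘∙
⊞????????
⊞????????

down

⊞???⊛∘∘∙⊛
⊞∙⊛∘⊞≋∙≋∘
⊞∘∘∙≋⊞⊛⊞∘
⊞≋≋∘∙∘∙∙∘
⊞∘⊞⊛⊚∘∘∙⊞
⊞∘≋⊛∘∘∘∘∙
⊞?≋⊞⊞∙⊛??
⊞????????
⊞????????

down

⊞∙⊛∘⊞≋∙≋∘
⊞∘∘∙≋⊞⊛⊞∘
⊞≋≋∘∙∘∙∙∘
⊞∘⊞⊛∙∘∘∙⊞
⊞∘≋⊛⊚∘∘∘∙
⊞?≋⊞⊞∙⊛??
⊞?∘⊞∙∘≋??
⊞????????
⊞????????

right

∙⊛∘⊞≋∙≋∘?
∘∘∙≋⊞⊛⊞∘?
≋≋∘∙∘∙∙∘?
∘⊞⊛∙∘∘∙⊞?
∘≋⊛∘⊚∘∘∙?
?≋⊞⊞∙⊛⊛??
?∘⊞∙∘≋∙??
?????????
?????????

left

⊞∙⊛∘⊞≋∙≋∘
⊞∘∘∙≋⊞⊛⊞∘
⊞≋≋∘∙∘∙∙∘
⊞∘⊞⊛∙∘∘∙⊞
⊞∘≋⊛⊚∘∘∘∙
⊞?≋⊞⊞∙⊛⊛?
⊞?∘⊞∙∘≋∙?
⊞????????
⊞????????

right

∙⊛∘⊞≋∙≋∘?
∘∘∙≋⊞⊛⊞∘?
≋≋∘∙∘∙∙∘?
∘⊞⊛∙∘∘∙⊞?
∘≋⊛∘⊚∘∘∙?
?≋⊞⊞∙⊛⊛??
?∘⊞∙∘≋∙??
?????????
?????????

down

∘∘∙≋⊞⊛⊞∘?
≋≋∘∙∘∙∙∘?
∘⊞⊛∙∘∘∙⊞?
∘≋⊛∘∘∘∘∙?
?≋⊞⊞⊚⊛⊛??
?∘⊞∙∘≋∙??
??∘∘∘≋⊛??
?????????
?????????

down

≋≋∘∙∘∙∙∘?
∘⊞⊛∙∘∘∙⊞?
∘≋⊛∘∘∘∘∙?
?≋⊞⊞∙⊛⊛??
?∘⊞∙⊚≋∙??
??∘∘∘≋⊛??
??∘⊞⊞∘∘??
?????????
?????????

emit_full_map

???∘∙⊞≋∘
???⊛∘∘∙⊛
∙⊛∘⊞≋∙≋∘
∘∘∙≋⊞⊛⊞∘
≋≋∘∙∘∙∙∘
∘⊞⊛∙∘∘∙⊞
∘≋⊛∘∘∘∘∙
?≋⊞⊞∙⊛⊛?
?∘⊞∙⊚≋∙?
??∘∘∘≋⊛?
??∘⊞⊞∘∘?

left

⊞≋≋∘∙∘∙∙∘
⊞∘⊞⊛∙∘∘∙⊞
⊞∘≋⊛∘∘∘∘∙
⊞?≋⊞⊞∙⊛⊛?
⊞?∘⊞⊚∘≋∙?
⊞?∘∘∘∘≋⊛?
⊞?∙∘⊞⊞∘∘?
⊞????????
⊞????????

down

⊞∘⊞⊛∙∘∘∙⊞
⊞∘≋⊛∘∘∘∘∙
⊞?≋⊞⊞∙⊛⊛?
⊞?∘⊞∙∘≋∙?
⊞?∘∘⊚∘≋⊛?
⊞?∙∘⊞⊞∘∘?
⊞?≋∙⊛∙∘??
⊞????????
⊞????????

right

∘⊞⊛∙∘∘∙⊞?
∘≋⊛∘∘∘∘∙?
?≋⊞⊞∙⊛⊛??
?∘⊞∙∘≋∙??
?∘∘∘⊚≋⊛??
?∙∘⊞⊞∘∘??
?≋∙⊛∙∘∘??
?????????
?????????

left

⊞∘⊞⊛∙∘∘∙⊞
⊞∘≋⊛∘∘∘∘∙
⊞?≋⊞⊞∙⊛⊛?
⊞?∘⊞∙∘≋∙?
⊞?∘∘⊚∘≋⊛?
⊞?∙∘⊞⊞∘∘?
⊞?≋∙⊛∙∘∘?
⊞????????
⊞????????

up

⊞≋≋∘∙∘∙∙∘
⊞∘⊞⊛∙∘∘∙⊞
⊞∘≋⊛∘∘∘∘∙
⊞?≋⊞⊞∙⊛⊛?
⊞?∘⊞⊚∘≋∙?
⊞?∘∘∘∘≋⊛?
⊞?∙∘⊞⊞∘∘?
⊞?≋∙⊛∙∘∘?
⊞????????

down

⊞∘⊞⊛∙∘∘∙⊞
⊞∘≋⊛∘∘∘∘∙
⊞?≋⊞⊞∙⊛⊛?
⊞?∘⊞∙∘≋∙?
⊞?∘∘⊚∘≋⊛?
⊞?∙∘⊞⊞∘∘?
⊞?≋∙⊛∙∘∘?
⊞????????
⊞????????

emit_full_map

???∘∙⊞≋∘
???⊛∘∘∙⊛
∙⊛∘⊞≋∙≋∘
∘∘∙≋⊞⊛⊞∘
≋≋∘∙∘∙∙∘
∘⊞⊛∙∘∘∙⊞
∘≋⊛∘∘∘∘∙
?≋⊞⊞∙⊛⊛?
?∘⊞∙∘≋∙?
?∘∘⊚∘≋⊛?
?∙∘⊞⊞∘∘?
?≋∙⊛∙∘∘?

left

⊞⊞∘⊞⊛∙∘∘∙
⊞⊞∘≋⊛∘∘∘∘
⊞⊞∙≋⊞⊞∙⊛⊛
⊞⊞⊞∘⊞∙∘≋∙
⊞⊞∙∘⊚∘∘≋⊛
⊞⊞∘∙∘⊞⊞∘∘
⊞⊞∙≋∙⊛∙∘∘
⊞⊞???????
⊞⊞???????

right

⊞∘⊞⊛∙∘∘∙⊞
⊞∘≋⊛∘∘∘∘∙
⊞∙≋⊞⊞∙⊛⊛?
⊞⊞∘⊞∙∘≋∙?
⊞∙∘∘⊚∘≋⊛?
⊞∘∙∘⊞⊞∘∘?
⊞∙≋∙⊛∙∘∘?
⊞????????
⊞????????

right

∘⊞⊛∙∘∘∙⊞?
∘≋⊛∘∘∘∘∙?
∙≋⊞⊞∙⊛⊛??
⊞∘⊞∙∘≋∙??
∙∘∘∘⊚≋⊛??
∘∙∘⊞⊞∘∘??
∙≋∙⊛∙∘∘??
?????????
?????????

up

≋≋∘∙∘∙∙∘?
∘⊞⊛∙∘∘∙⊞?
∘≋⊛∘∘∘∘∙?
∙≋⊞⊞∙⊛⊛??
⊞∘⊞∙⊚≋∙??
∙∘∘∘∘≋⊛??
∘∙∘⊞⊞∘∘??
∙≋∙⊛∙∘∘??
?????????

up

∘∘∙≋⊞⊛⊞∘?
≋≋∘∙∘∙∙∘?
∘⊞⊛∙∘∘∙⊞?
∘≋⊛∘∘∘∘∙?
∙≋⊞⊞⊚⊛⊛??
⊞∘⊞∙∘≋∙??
∙∘∘∘∘≋⊛??
∘∙∘⊞⊞∘∘??
∙≋∙⊛∙∘∘??

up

∙⊛∘⊞≋∙≋∘?
∘∘∙≋⊞⊛⊞∘?
≋≋∘∙∘∙∙∘?
∘⊞⊛∙∘∘∙⊞?
∘≋⊛∘⊚∘∘∙?
∙≋⊞⊞∙⊛⊛??
⊞∘⊞∙∘≋∙??
∙∘∘∘∘≋⊛??
∘∙∘⊞⊞∘∘??

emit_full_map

???∘∙⊞≋∘
???⊛∘∘∙⊛
∙⊛∘⊞≋∙≋∘
∘∘∙≋⊞⊛⊞∘
≋≋∘∙∘∙∙∘
∘⊞⊛∙∘∘∙⊞
∘≋⊛∘⊚∘∘∙
∙≋⊞⊞∙⊛⊛?
⊞∘⊞∙∘≋∙?
∙∘∘∘∘≋⊛?
∘∙∘⊞⊞∘∘?
∙≋∙⊛∙∘∘?

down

∘∘∙≋⊞⊛⊞∘?
≋≋∘∙∘∙∙∘?
∘⊞⊛∙∘∘∙⊞?
∘≋⊛∘∘∘∘∙?
∙≋⊞⊞⊚⊛⊛??
⊞∘⊞∙∘≋∙??
∙∘∘∘∘≋⊛??
∘∙∘⊞⊞∘∘??
∙≋∙⊛∙∘∘??

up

∙⊛∘⊞≋∙≋∘?
∘∘∙≋⊞⊛⊞∘?
≋≋∘∙∘∙∙∘?
∘⊞⊛∙∘∘∙⊞?
∘≋⊛∘⊚∘∘∙?
∙≋⊞⊞∙⊛⊛??
⊞∘⊞∙∘≋∙??
∙∘∘∘∘≋⊛??
∘∙∘⊞⊞∘∘??

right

⊛∘⊞≋∙≋∘??
∘∙≋⊞⊛⊞∘??
≋∘∙∘∙∙∘??
⊞⊛∙∘∘∙⊞??
≋⊛∘∘⊚∘∙??
≋⊞⊞∙⊛⊛⊛??
∘⊞∙∘≋∙∘??
∘∘∘∘≋⊛???
∙∘⊞⊞∘∘???

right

∘⊞≋∙≋∘???
∙≋⊞⊛⊞∘???
∘∙∘∙∙∘∘??
⊛∙∘∘∙⊞∘??
⊛∘∘∘⊚∙∘??
⊞⊞∙⊛⊛⊛∙??
⊞∙∘≋∙∘∙??
∘∘∘≋⊛????
∘⊞⊞∘∘????

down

∙≋⊞⊛⊞∘???
∘∙∘∙∙∘∘??
⊛∙∘∘∙⊞∘??
⊛∘∘∘∘∙∘??
⊞⊞∙⊛⊚⊛∙??
⊞∙∘≋∙∘∙??
∘∘∘≋⊛∙≋??
∘⊞⊞∘∘????
∙⊛∙∘∘????

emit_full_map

???∘∙⊞≋∘?
???⊛∘∘∙⊛?
∙⊛∘⊞≋∙≋∘?
∘∘∙≋⊞⊛⊞∘?
≋≋∘∙∘∙∙∘∘
∘⊞⊛∙∘∘∙⊞∘
∘≋⊛∘∘∘∘∙∘
∙≋⊞⊞∙⊛⊚⊛∙
⊞∘⊞∙∘≋∙∘∙
∙∘∘∘∘≋⊛∙≋
∘∙∘⊞⊞∘∘??
∙≋∙⊛∙∘∘??


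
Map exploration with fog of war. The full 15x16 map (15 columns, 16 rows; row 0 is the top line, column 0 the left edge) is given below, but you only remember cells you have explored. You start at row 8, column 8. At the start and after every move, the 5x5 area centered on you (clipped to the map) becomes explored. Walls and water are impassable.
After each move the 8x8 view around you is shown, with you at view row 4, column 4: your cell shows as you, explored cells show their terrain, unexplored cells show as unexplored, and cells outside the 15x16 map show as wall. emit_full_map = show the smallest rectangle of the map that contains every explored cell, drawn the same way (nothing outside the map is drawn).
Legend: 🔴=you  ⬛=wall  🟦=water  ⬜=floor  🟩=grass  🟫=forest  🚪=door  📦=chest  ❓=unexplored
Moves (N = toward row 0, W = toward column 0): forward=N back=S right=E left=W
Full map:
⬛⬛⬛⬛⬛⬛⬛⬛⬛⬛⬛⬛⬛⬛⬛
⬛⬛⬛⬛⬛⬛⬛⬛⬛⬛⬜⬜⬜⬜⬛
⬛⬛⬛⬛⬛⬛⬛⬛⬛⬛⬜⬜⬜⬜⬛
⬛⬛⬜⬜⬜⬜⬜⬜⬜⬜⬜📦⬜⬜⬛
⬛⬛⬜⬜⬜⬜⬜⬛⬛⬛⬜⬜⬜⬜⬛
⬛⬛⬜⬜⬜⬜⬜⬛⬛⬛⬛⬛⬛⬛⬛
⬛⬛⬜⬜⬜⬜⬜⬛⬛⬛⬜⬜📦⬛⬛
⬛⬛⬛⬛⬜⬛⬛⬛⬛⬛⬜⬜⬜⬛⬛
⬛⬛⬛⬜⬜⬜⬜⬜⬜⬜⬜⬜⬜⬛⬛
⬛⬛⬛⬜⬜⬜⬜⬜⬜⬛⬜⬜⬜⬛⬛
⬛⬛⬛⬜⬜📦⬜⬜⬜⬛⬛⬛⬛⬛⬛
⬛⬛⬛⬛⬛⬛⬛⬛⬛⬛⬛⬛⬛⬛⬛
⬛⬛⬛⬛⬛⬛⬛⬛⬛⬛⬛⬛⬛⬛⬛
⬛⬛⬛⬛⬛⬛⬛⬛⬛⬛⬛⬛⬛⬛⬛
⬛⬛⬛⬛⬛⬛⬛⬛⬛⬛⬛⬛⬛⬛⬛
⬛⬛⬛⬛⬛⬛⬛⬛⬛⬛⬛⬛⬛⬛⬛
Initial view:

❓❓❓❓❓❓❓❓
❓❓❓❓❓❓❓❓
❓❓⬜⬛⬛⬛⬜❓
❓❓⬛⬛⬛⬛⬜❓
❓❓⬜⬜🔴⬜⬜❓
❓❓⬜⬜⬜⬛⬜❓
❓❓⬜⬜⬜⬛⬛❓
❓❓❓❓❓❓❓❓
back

❓❓❓❓❓❓❓❓
❓❓⬜⬛⬛⬛⬜❓
❓❓⬛⬛⬛⬛⬜❓
❓❓⬜⬜⬜⬜⬜❓
❓❓⬜⬜🔴⬛⬜❓
❓❓⬜⬜⬜⬛⬛❓
❓❓⬛⬛⬛⬛⬛❓
❓❓❓❓❓❓❓❓

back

❓❓⬜⬛⬛⬛⬜❓
❓❓⬛⬛⬛⬛⬜❓
❓❓⬜⬜⬜⬜⬜❓
❓❓⬜⬜⬜⬛⬜❓
❓❓⬜⬜🔴⬛⬛❓
❓❓⬛⬛⬛⬛⬛❓
❓❓⬛⬛⬛⬛⬛❓
❓❓❓❓❓❓❓❓

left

❓❓❓⬜⬛⬛⬛⬜
❓❓❓⬛⬛⬛⬛⬜
❓❓⬜⬜⬜⬜⬜⬜
❓❓⬜⬜⬜⬜⬛⬜
❓❓📦⬜🔴⬜⬛⬛
❓❓⬛⬛⬛⬛⬛⬛
❓❓⬛⬛⬛⬛⬛⬛
❓❓❓❓❓❓❓❓

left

❓❓❓❓⬜⬛⬛⬛
❓❓❓❓⬛⬛⬛⬛
❓❓⬜⬜⬜⬜⬜⬜
❓❓⬜⬜⬜⬜⬜⬛
❓❓⬜📦🔴⬜⬜⬛
❓❓⬛⬛⬛⬛⬛⬛
❓❓⬛⬛⬛⬛⬛⬛
❓❓❓❓❓❓❓❓

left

❓❓❓❓❓⬜⬛⬛
❓❓❓❓❓⬛⬛⬛
❓❓⬜⬜⬜⬜⬜⬜
❓❓⬜⬜⬜⬜⬜⬜
❓❓⬜⬜🔴⬜⬜⬜
❓❓⬛⬛⬛⬛⬛⬛
❓❓⬛⬛⬛⬛⬛⬛
❓❓❓❓❓❓❓❓

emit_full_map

❓❓❓⬜⬛⬛⬛⬜
❓❓❓⬛⬛⬛⬛⬜
⬜⬜⬜⬜⬜⬜⬜⬜
⬜⬜⬜⬜⬜⬜⬛⬜
⬜⬜🔴⬜⬜⬜⬛⬛
⬛⬛⬛⬛⬛⬛⬛⬛
⬛⬛⬛⬛⬛⬛⬛⬛

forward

❓❓❓❓❓❓❓❓
❓❓❓❓❓⬜⬛⬛
❓❓⬛⬜⬛⬛⬛⬛
❓❓⬜⬜⬜⬜⬜⬜
❓❓⬜⬜🔴⬜⬜⬜
❓❓⬜⬜📦⬜⬜⬜
❓❓⬛⬛⬛⬛⬛⬛
❓❓⬛⬛⬛⬛⬛⬛

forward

❓❓❓❓❓❓❓❓
❓❓❓❓❓❓❓❓
❓❓⬜⬜⬜⬜⬛⬛
❓❓⬛⬜⬛⬛⬛⬛
❓❓⬜⬜🔴⬜⬜⬜
❓❓⬜⬜⬜⬜⬜⬜
❓❓⬜⬜📦⬜⬜⬜
❓❓⬛⬛⬛⬛⬛⬛

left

❓❓❓❓❓❓❓❓
❓❓❓❓❓❓❓❓
❓❓⬜⬜⬜⬜⬜⬛
❓❓⬛⬛⬜⬛⬛⬛
❓❓⬛⬜🔴⬜⬜⬜
❓❓⬛⬜⬜⬜⬜⬜
❓❓⬛⬜⬜📦⬜⬜
❓❓❓⬛⬛⬛⬛⬛

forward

❓❓❓❓❓❓❓❓
❓❓❓❓❓❓❓❓
❓❓⬜⬜⬜⬜⬜❓
❓❓⬜⬜⬜⬜⬜⬛
❓❓⬛⬛🔴⬛⬛⬛
❓❓⬛⬜⬜⬜⬜⬜
❓❓⬛⬜⬜⬜⬜⬜
❓❓⬛⬜⬜📦⬜⬜

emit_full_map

⬜⬜⬜⬜⬜❓❓❓❓
⬜⬜⬜⬜⬜⬛⬛⬛⬜
⬛⬛🔴⬛⬛⬛⬛⬛⬜
⬛⬜⬜⬜⬜⬜⬜⬜⬜
⬛⬜⬜⬜⬜⬜⬜⬛⬜
⬛⬜⬜📦⬜⬜⬜⬛⬛
❓⬛⬛⬛⬛⬛⬛⬛⬛
❓⬛⬛⬛⬛⬛⬛⬛⬛

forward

❓❓❓❓❓❓❓❓
❓❓❓❓❓❓❓❓
❓❓⬜⬜⬜⬜⬜❓
❓❓⬜⬜⬜⬜⬜❓
❓❓⬜⬜🔴⬜⬜⬛
❓❓⬛⬛⬜⬛⬛⬛
❓❓⬛⬜⬜⬜⬜⬜
❓❓⬛⬜⬜⬜⬜⬜

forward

❓❓❓❓❓❓❓❓
❓❓❓❓❓❓❓❓
❓❓⬜⬜⬜⬜⬜❓
❓❓⬜⬜⬜⬜⬜❓
❓❓⬜⬜🔴⬜⬜❓
❓❓⬜⬜⬜⬜⬜⬛
❓❓⬛⬛⬜⬛⬛⬛
❓❓⬛⬜⬜⬜⬜⬜

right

❓❓❓❓❓❓❓❓
❓❓❓❓❓❓❓❓
❓⬜⬜⬜⬜⬜⬜❓
❓⬜⬜⬜⬜⬜⬛❓
❓⬜⬜⬜🔴⬜⬛❓
❓⬜⬜⬜⬜⬜⬛⬛
❓⬛⬛⬜⬛⬛⬛⬛
❓⬛⬜⬜⬜⬜⬜⬜

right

❓❓❓❓❓❓❓❓
❓❓❓❓❓❓❓❓
⬜⬜⬜⬜⬜⬜⬜❓
⬜⬜⬜⬜⬜⬛⬛❓
⬜⬜⬜⬜🔴⬛⬛❓
⬜⬜⬜⬜⬜⬛⬛⬛
⬛⬛⬜⬛⬛⬛⬛⬛
⬛⬜⬜⬜⬜⬜⬜⬜

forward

❓❓❓❓❓❓❓❓
❓❓❓❓❓❓❓❓
❓❓⬛⬛⬛⬛⬛❓
⬜⬜⬜⬜⬜⬜⬜❓
⬜⬜⬜⬜🔴⬛⬛❓
⬜⬜⬜⬜⬜⬛⬛❓
⬜⬜⬜⬜⬜⬛⬛⬛
⬛⬛⬜⬛⬛⬛⬛⬛

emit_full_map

❓❓⬛⬛⬛⬛⬛❓❓
⬜⬜⬜⬜⬜⬜⬜❓❓
⬜⬜⬜⬜🔴⬛⬛❓❓
⬜⬜⬜⬜⬜⬛⬛❓❓
⬜⬜⬜⬜⬜⬛⬛⬛⬜
⬛⬛⬜⬛⬛⬛⬛⬛⬜
⬛⬜⬜⬜⬜⬜⬜⬜⬜
⬛⬜⬜⬜⬜⬜⬜⬛⬜
⬛⬜⬜📦⬜⬜⬜⬛⬛
❓⬛⬛⬛⬛⬛⬛⬛⬛
❓⬛⬛⬛⬛⬛⬛⬛⬛
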